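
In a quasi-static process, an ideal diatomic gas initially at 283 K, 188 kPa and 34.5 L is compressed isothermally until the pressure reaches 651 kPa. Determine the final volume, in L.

Isothermal: T stays 283 K; PV = const ⇒ V₂ = 9.96 L, P₂ = 651 kPa.

9.96 L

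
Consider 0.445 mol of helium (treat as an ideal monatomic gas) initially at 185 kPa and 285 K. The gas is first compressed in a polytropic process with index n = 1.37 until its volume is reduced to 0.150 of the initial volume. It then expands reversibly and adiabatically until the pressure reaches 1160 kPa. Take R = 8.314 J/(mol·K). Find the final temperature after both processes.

V₁ = nRT₁/P₁ = 0.445×8.314×285/185 = 5.70 L.
Step 1 — Polytropic n=1.37: T₂ = T₁(V₁/V₂)^(n−1) = 285×(6.67)^0.37 = 575 K; P₂ = P₁(V₁/V₂)^n = 2490 kPa.
W = (P₁V₁−P₂V₂)/(n−1) = (185×5.70−2490×0.855)/0.37 = -2900 J.
ΔU = nCvΔT = 0.445×12.5×(575−285) = 1610 J.
Q = ΔU + W = -1290 J.
State after step 1: P = 2490 kPa, V = 0.855 L, T = 575 K.
Step 2 — Adiabatic: T₂/T₁ = (P₂/P₁)^((γ−1)/γ) ⇒ T₂ = 575×(0.466)^0.400 = 424 K; V₂ = 1.35 L.
ΔU = nCvΔT = 0.445×12.5×(424−575) = -840 J.
Q = 0 for an adiabatic process, so W = −ΔU = 840 J.
Net over both steps: W = -2060 J, Q = -1290 J, ΔU = 770 J.

424 K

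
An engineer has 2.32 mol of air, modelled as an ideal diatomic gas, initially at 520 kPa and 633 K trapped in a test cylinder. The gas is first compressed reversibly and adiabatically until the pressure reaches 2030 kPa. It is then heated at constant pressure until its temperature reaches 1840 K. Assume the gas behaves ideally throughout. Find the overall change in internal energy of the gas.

58200 J

V₁ = nRT₁/P₁ = 2.32×8.314×633/520 = 23.5 L.
Step 1 — Adiabatic: T₂/T₁ = (P₂/P₁)^((γ−1)/γ) ⇒ T₂ = 633×(3.90)^0.286 = 934 K; V₂ = 8.88 L.
ΔU = nCvΔT = 2.32×20.8×(934−633) = 14500 J.
Q = 0 for an adiabatic process, so W = −ΔU = -14500 J.
State after step 1: P = 2030 kPa, V = 8.88 L, T = 934 K.
Step 2 — Isobaric: P stays 2030 kPa; V/T = const ⇒ T₂ = 1840 K, V₂ = 17.5 L.
W = PΔV = 2030×(17.5−8.88) kPa·L = 17500 J.
ΔU = nCvΔT = 2.32×20.8×(1840−934) = 43700 J.
Q = ΔU + W = nCpΔT = 61200 J.
Net over both steps: W = 2950 J, Q = 61200 J, ΔU = 58200 J.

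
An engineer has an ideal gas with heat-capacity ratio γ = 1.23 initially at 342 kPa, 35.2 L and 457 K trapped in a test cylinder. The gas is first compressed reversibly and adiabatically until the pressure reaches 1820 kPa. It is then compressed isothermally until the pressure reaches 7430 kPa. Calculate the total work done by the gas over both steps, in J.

n = P₁V₁/(RT₁) = 342×35.2/(8.314×457) = 3.17 mol.
Step 1 — Adiabatic: T₂/T₁ = (P₂/P₁)^((γ−1)/γ) ⇒ T₂ = 457×(5.32)^0.187 = 625 K; V₂ = 9.04 L.
ΔU = nCvΔT = 3.17×36.1×(625−457) = 19200 J.
Q = 0 for an adiabatic process, so W = −ΔU = -19200 J.
State after step 1: P = 1820 kPa, V = 9.04 L, T = 625 K.
Step 2 — Isothermal: T stays 625 K; PV = const ⇒ V₂ = 2.21 L, P₂ = 7430 kPa.
ΔU = 0 (ideal gas, T constant).
W = nRT ln(V₂/V₁) = 3.17×8.314×625×ln(0.245) = -23100 J.
Q = ΔU + W = -23100 J.
Net over both steps: W = -42400 J, Q = -23100 J, ΔU = 19200 J.

-42400 J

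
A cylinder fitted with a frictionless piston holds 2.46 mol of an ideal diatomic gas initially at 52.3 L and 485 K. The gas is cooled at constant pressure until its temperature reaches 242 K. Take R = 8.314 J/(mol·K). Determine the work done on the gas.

P₁ = nRT₁/V₁ = 2.46×8.314×485/52.3 = 190 kPa.
Isobaric: P stays 190 kPa; V/T = const ⇒ T₂ = 242 K, V₂ = 26.1 L.
W = PΔV = 190×(26.1−52.3) kPa·L = -4970 J.
Work done on the gas = −W_by = 4970 J.

4970 J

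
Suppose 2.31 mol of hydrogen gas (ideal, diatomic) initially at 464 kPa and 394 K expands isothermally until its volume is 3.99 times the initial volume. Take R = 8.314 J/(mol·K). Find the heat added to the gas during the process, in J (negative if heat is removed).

10500 J

V₁ = nRT₁/P₁ = 2.31×8.314×394/464 = 16.3 L.
Isothermal: T stays 394 K; PV = const ⇒ V₂ = 65.1 L, P₂ = 116 kPa.
ΔU = 0 (ideal gas, T constant).
W = nRT ln(V₂/V₁) = 2.31×8.314×394×ln(3.99) = 10500 J.
Q = ΔU + W = 10500 J.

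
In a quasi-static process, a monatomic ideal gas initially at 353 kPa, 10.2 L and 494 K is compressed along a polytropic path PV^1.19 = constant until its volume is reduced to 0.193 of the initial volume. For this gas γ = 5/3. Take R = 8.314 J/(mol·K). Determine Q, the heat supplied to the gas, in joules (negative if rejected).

-4970 J

n = P₁V₁/(RT₁) = 353×10.2/(8.314×494) = 0.877 mol.
Polytropic n=1.19: T₂ = T₁(V₁/V₂)^(n−1) = 494×(5.18)^0.19 = 675 K; P₂ = P₁(V₁/V₂)^n = 2500 kPa.
W = (P₁V₁−P₂V₂)/(n−1) = (353×10.2−2500×1.97)/0.19 = -6950 J.
ΔU = nCvΔT = 0.877×12.5×(675−494) = 1980 J.
Q = ΔU + W = -4970 J.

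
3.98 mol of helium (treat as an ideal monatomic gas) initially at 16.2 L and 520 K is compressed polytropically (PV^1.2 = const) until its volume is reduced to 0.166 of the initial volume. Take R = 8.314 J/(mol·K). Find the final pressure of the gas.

P₁ = nRT₁/V₁ = 3.98×8.314×520/16.2 = 1060 kPa.
Polytropic n=1.2: T₂ = T₁(V₁/V₂)^(n−1) = 520×(6.02)^0.20 = 745 K; P₂ = P₁(V₁/V₂)^n = 9160 kPa.

9160 kPa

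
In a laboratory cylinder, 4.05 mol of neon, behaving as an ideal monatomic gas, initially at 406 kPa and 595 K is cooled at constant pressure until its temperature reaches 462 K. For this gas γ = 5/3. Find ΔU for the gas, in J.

V₁ = nRT₁/P₁ = 4.05×8.314×595/406 = 49.3 L.
Isobaric: P stays 406 kPa; V/T = const ⇒ T₂ = 462 K, V₂ = 38.3 L.
For an ideal gas ΔU = nCvΔT with Cv = (3/2)R = 12.5 J/(mol·K).
ΔU = 4.05×12.5×(462−595) = -6720 J.

-6720 J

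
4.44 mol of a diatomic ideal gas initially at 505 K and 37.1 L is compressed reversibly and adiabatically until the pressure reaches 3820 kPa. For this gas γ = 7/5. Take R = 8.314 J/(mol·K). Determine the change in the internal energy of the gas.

P₁ = nRT₁/V₁ = 4.44×8.314×505/37.1 = 502 kPa.
Adiabatic: T₂/T₁ = (P₂/P₁)^((γ−1)/γ) ⇒ T₂ = 505×(7.60)^0.286 = 902 K; V₂ = 8.71 L.
For an ideal gas ΔU = nCvΔT with Cv = (5/2)R = 20.8 J/(mol·K).
ΔU = 4.44×20.8×(902−505) = 36600 J.

36600 J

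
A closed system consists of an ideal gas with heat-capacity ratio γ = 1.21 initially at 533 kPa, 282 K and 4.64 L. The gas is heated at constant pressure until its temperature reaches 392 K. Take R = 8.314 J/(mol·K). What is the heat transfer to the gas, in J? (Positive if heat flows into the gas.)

n = P₁V₁/(RT₁) = 533×4.64/(8.314×282) = 1.05 mol.
Isobaric: P stays 533 kPa; V/T = const ⇒ T₂ = 392 K, V₂ = 6.45 L.
W = PΔV = 533×(6.45−4.64) kPa·L = 965 J.
ΔU = nCvΔT = 1.05×39.6×(392−282) = 4590 J.
Q = ΔU + W = nCpΔT = 5560 J.

5560 J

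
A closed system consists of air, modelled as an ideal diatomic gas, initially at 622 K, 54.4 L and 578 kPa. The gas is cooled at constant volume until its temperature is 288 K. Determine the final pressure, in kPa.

Isochoric: V stays 54.4 L; P/T = const ⇒ T₂ = 288 K, P₂ = 268 kPa.

268 kPa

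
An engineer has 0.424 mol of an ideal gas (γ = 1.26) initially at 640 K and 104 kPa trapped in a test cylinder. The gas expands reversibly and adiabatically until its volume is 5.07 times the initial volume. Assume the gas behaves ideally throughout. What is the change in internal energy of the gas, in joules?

-2990 J

V₁ = nRT₁/P₁ = 0.424×8.314×640/104 = 21.7 L.
Adiabatic: TV^(γ−1) = const ⇒ T₂ = 640×(0.197)^0.260 = 420 K; PV^γ = const ⇒ P₂ = 13.5 kPa.
For an ideal gas ΔU = nCvΔT with Cv = R/(γ−1) = 32.0 J/(mol·K).
ΔU = 0.424×32.0×(420−640) = -2990 J.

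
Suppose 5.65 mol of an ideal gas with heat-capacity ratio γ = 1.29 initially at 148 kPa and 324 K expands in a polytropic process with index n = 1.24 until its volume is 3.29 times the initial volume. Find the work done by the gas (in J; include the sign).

15800 J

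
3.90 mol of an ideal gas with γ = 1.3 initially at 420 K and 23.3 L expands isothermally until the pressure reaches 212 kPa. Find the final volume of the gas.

64.2 L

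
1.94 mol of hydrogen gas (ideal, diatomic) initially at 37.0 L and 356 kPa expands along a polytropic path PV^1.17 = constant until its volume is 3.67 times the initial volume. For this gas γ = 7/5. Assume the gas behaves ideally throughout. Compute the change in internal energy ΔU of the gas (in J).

T₁ = P₁V₁/(nR) = 356×37.0/(1.94×8.314) = 817 K.
Polytropic n=1.17: T₂ = T₁(V₁/V₂)^(n−1) = 817×(0.272)^0.17 = 655 K; P₂ = P₁(V₁/V₂)^n = 77.8 kPa.
For an ideal gas ΔU = nCvΔT with Cv = (5/2)R = 20.8 J/(mol·K).
ΔU = 1.94×20.8×(655−817) = -6530 J.

-6530 J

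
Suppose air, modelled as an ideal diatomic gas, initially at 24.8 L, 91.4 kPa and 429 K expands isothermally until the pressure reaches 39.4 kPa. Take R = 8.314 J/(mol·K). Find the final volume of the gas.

Isothermal: T stays 429 K; PV = const ⇒ V₂ = 57.5 L, P₂ = 39.4 kPa.

57.5 L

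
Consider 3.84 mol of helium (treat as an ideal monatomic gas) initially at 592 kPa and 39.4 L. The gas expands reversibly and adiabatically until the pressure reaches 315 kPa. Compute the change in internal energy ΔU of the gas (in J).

-7800 J

T₁ = P₁V₁/(nR) = 592×39.4/(3.84×8.314) = 731 K.
Adiabatic: T₂/T₁ = (P₂/P₁)^((γ−1)/γ) ⇒ T₂ = 731×(0.532)^0.400 = 568 K; V₂ = 57.5 L.
For an ideal gas ΔU = nCvΔT with Cv = (3/2)R = 12.5 J/(mol·K).
ΔU = 3.84×12.5×(568−731) = -7800 J.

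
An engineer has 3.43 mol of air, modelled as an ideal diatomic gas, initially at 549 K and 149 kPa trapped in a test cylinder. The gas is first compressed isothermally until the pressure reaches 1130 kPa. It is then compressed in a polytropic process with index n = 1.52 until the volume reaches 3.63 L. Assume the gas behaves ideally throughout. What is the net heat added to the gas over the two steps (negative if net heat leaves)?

V₁ = nRT₁/P₁ = 3.43×8.314×549/149 = 105 L.
Step 1 — Isothermal: T stays 549 K; PV = const ⇒ V₂ = 13.9 L, P₂ = 1130 kPa.
ΔU = 0 (ideal gas, T constant).
W = nRT ln(V₂/V₁) = 3.43×8.314×549×ln(0.132) = -31700 J.
Q = ΔU + W = -31700 J.
State after step 1: P = 1130 kPa, V = 13.9 L, T = 549 K.
Step 2 — Polytropic n=1.52: T₂ = T₁(V₁/V₂)^(n−1) = 549×(3.82)^0.52 = 1100 K; P₂ = P₁(V₁/V₂)^n = 8650 kPa.
W = (P₁V₁−P₂V₂)/(n−1) = (1130×13.9−8650×3.63)/0.52 = -30300 J.
ΔU = nCvΔT = 3.43×20.8×(1100−549) = 39400 J.
Q = ΔU + W = 9090 J.
Net over both steps: W = -62000 J, Q = -22600 J, ΔU = 39400 J.

-22600 J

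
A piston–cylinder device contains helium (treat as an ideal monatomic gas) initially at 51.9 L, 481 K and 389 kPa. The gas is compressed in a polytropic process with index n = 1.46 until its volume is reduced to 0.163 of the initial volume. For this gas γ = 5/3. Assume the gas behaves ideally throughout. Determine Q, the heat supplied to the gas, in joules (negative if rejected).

n = P₁V₁/(RT₁) = 389×51.9/(8.314×481) = 5.05 mol.
Polytropic n=1.46: T₂ = T₁(V₁/V₂)^(n−1) = 481×(6.13)^0.46 = 1110 K; P₂ = P₁(V₁/V₂)^n = 5500 kPa.
W = (P₁V₁−P₂V₂)/(n−1) = (389×51.9−5500×8.46)/0.46 = -57200 J.
ΔU = nCvΔT = 5.05×12.5×(1110−481) = 39500 J.
Q = ΔU + W = -17700 J.

-17700 J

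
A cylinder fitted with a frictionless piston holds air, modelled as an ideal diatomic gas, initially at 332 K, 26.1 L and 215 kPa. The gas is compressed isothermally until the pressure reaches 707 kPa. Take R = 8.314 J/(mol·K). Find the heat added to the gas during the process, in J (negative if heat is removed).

-6680 J

n = P₁V₁/(RT₁) = 215×26.1/(8.314×332) = 2.03 mol.
Isothermal: T stays 332 K; PV = const ⇒ V₂ = 7.94 L, P₂ = 707 kPa.
ΔU = 0 (ideal gas, T constant).
W = nRT ln(V₂/V₁) = 2.03×8.314×332×ln(0.304) = -6680 J.
Q = ΔU + W = -6680 J.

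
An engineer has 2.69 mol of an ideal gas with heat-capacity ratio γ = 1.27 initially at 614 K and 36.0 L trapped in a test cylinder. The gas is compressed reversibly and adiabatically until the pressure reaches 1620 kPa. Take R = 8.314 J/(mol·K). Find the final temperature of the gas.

835 K

P₁ = nRT₁/V₁ = 2.69×8.314×614/36.0 = 381 kPa.
Adiabatic: T₂/T₁ = (P₂/P₁)^((γ−1)/γ) ⇒ T₂ = 614×(4.25)^0.213 = 835 K; V₂ = 11.5 L.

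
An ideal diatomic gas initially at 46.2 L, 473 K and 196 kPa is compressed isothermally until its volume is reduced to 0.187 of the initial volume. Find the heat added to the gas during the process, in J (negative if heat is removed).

-15200 J

n = P₁V₁/(RT₁) = 196×46.2/(8.314×473) = 2.30 mol.
Isothermal: T stays 473 K; PV = const ⇒ V₂ = 8.64 L, P₂ = 1050 kPa.
ΔU = 0 (ideal gas, T constant).
W = nRT ln(V₂/V₁) = 2.30×8.314×473×ln(0.187) = -15200 J.
Q = ΔU + W = -15200 J.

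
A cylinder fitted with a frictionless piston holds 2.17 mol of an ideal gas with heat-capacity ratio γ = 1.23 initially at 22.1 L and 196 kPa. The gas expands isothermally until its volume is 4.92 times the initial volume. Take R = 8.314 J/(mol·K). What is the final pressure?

T₁ = P₁V₁/(nR) = 196×22.1/(2.17×8.314) = 240 K.
Isothermal: T stays 240 K; PV = const ⇒ V₂ = 109 L, P₂ = 39.8 kPa.

39.8 kPa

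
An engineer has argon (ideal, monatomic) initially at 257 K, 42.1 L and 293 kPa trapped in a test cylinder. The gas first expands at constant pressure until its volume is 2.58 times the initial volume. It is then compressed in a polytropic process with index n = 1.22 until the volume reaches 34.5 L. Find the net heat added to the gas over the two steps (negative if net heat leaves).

n = P₁V₁/(RT₁) = 293×42.1/(8.314×257) = 5.77 mol.
Step 1 — Isobaric: P stays 293 kPa; V/T = const ⇒ T₂ = 663 K, V₂ = 109 L.
W = PΔV = 293×(109−42.1) kPa·L = 19500 J.
ΔU = nCvΔT = 5.77×12.5×(663−257) = 29200 J.
Q = ΔU + W = nCpΔT = 48700 J.
State after step 1: P = 293 kPa, V = 109 L, T = 663 K.
Step 2 — Polytropic n=1.22: T₂ = T₁(V₁/V₂)^(n−1) = 663×(3.15)^0.22 = 853 K; P₂ = P₁(V₁/V₂)^n = 1190 kPa.
W = (P₁V₁−P₂V₂)/(n−1) = (293×109−1190×34.5)/0.22 = -41500 J.
ΔU = nCvΔT = 5.77×12.5×(853−663) = 13700 J.
Q = ΔU + W = -27800 J.
Net over both steps: W = -22000 J, Q = 20900 J, ΔU = 42900 J.

20900 J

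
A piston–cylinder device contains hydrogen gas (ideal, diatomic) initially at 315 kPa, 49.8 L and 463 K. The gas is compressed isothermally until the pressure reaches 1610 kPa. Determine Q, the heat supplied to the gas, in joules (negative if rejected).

-25600 J

n = P₁V₁/(RT₁) = 315×49.8/(8.314×463) = 4.08 mol.
Isothermal: T stays 463 K; PV = const ⇒ V₂ = 9.74 L, P₂ = 1610 kPa.
ΔU = 0 (ideal gas, T constant).
W = nRT ln(V₂/V₁) = 4.08×8.314×463×ln(0.196) = -25600 J.
Q = ΔU + W = -25600 J.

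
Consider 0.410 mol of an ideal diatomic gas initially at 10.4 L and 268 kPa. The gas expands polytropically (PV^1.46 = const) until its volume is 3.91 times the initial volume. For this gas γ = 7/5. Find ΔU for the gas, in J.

-3250 J

T₁ = P₁V₁/(nR) = 268×10.4/(0.410×8.314) = 818 K.
Polytropic n=1.46: T₂ = T₁(V₁/V₂)^(n−1) = 818×(0.256)^0.46 = 437 K; P₂ = P₁(V₁/V₂)^n = 36.6 kPa.
For an ideal gas ΔU = nCvΔT with Cv = (5/2)R = 20.8 J/(mol·K).
ΔU = 0.410×20.8×(437−818) = -3250 J.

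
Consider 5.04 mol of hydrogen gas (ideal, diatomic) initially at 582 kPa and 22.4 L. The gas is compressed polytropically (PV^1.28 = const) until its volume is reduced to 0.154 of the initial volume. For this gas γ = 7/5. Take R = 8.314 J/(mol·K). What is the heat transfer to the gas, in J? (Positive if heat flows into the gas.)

-9620 J

T₁ = P₁V₁/(nR) = 582×22.4/(5.04×8.314) = 311 K.
Polytropic n=1.28: T₂ = T₁(V₁/V₂)^(n−1) = 311×(6.49)^0.28 = 525 K; P₂ = P₁(V₁/V₂)^n = 6380 kPa.
W = (P₁V₁−P₂V₂)/(n−1) = (582×22.4−6380×3.45)/0.28 = -32100 J.
ΔU = nCvΔT = 5.04×20.8×(525−311) = 22400 J.
Q = ΔU + W = -9620 J.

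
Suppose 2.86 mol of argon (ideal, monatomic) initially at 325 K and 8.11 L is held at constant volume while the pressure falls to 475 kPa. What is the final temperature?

P₁ = nRT₁/V₁ = 2.86×8.314×325/8.11 = 953 kPa.
Isochoric: V stays 8.11 L; P/T = const ⇒ T₂ = 162 K, P₂ = 475 kPa.

162 K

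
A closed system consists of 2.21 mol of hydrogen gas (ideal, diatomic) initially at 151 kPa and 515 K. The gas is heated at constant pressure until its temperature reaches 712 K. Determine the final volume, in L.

86.6 L

V₁ = nRT₁/P₁ = 2.21×8.314×515/151 = 62.7 L.
Isobaric: P stays 151 kPa; V/T = const ⇒ T₂ = 712 K, V₂ = 86.6 L.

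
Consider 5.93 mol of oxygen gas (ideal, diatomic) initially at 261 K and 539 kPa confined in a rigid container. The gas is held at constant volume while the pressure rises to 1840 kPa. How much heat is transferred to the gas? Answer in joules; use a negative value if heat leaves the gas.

77600 J

V₁ = nRT₁/P₁ = 5.93×8.314×261/539 = 23.9 L.
Isochoric: V stays 23.9 L; P/T = const ⇒ T₂ = 891 K, P₂ = 1840 kPa.
W = 0 (no volume change).
ΔU = nCvΔT = 5.93×20.8×(891−261) = 77600 J.
Q = ΔU = 77600 J.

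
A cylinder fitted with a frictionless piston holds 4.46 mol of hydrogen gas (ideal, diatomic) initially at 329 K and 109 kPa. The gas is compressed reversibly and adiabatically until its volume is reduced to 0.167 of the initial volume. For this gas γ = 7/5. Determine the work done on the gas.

31900 J

V₁ = nRT₁/P₁ = 4.46×8.314×329/109 = 112 L.
Adiabatic: TV^(γ−1) = const ⇒ T₂ = 329×(5.99)^0.400 = 673 K; PV^γ = const ⇒ P₂ = 1340 kPa.
ΔU = nCvΔT = 4.46×20.8×(673−329) = 31900 J.
Q = 0 for an adiabatic process, so W = −ΔU = -31900 J.
Work done on the gas = −W_by = 31900 J.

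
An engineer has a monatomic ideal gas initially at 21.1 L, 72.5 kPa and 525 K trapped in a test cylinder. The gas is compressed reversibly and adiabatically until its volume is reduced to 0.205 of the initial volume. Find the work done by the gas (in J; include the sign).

n = P₁V₁/(RT₁) = 72.5×21.1/(8.314×525) = 0.350 mol.
Adiabatic: TV^(γ−1) = const ⇒ T₂ = 525×(4.88)^0.667 = 1510 K; PV^γ = const ⇒ P₂ = 1020 kPa.
ΔU = nCvΔT = 0.350×12.5×(1510−525) = 4310 J.
Q = 0 for an adiabatic process, so W = −ΔU = -4310 J.

-4310 J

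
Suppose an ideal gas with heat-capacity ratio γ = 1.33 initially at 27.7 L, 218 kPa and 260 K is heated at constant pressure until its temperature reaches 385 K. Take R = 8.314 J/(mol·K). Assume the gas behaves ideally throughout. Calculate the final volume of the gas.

41.0 L

Isobaric: P stays 218 kPa; V/T = const ⇒ T₂ = 385 K, V₂ = 41.0 L.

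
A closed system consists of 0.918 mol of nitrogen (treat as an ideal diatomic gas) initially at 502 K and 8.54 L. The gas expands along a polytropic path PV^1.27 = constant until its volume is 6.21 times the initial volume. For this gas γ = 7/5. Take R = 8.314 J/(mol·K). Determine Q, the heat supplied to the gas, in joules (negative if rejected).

1800 J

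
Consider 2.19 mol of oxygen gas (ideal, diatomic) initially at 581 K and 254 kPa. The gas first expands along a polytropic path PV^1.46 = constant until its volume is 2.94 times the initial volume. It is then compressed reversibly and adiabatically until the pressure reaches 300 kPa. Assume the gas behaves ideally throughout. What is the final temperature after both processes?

V₁ = nRT₁/P₁ = 2.19×8.314×581/254 = 41.6 L.
Step 1 — Polytropic n=1.46: T₂ = T₁(V₁/V₂)^(n−1) = 581×(0.340)^0.46 = 354 K; P₂ = P₁(V₁/V₂)^n = 52.6 kPa.
W = (P₁V₁−P₂V₂)/(n−1) = (254×41.6−52.6×122)/0.46 = 8990 J.
ΔU = nCvΔT = 2.19×20.8×(354−581) = -10300 J.
Q = ΔU + W = -1350 J.
State after step 1: P = 52.6 kPa, V = 122 L, T = 354 K.
Step 2 — Adiabatic: T₂/T₁ = (P₂/P₁)^((γ−1)/γ) ⇒ T₂ = 354×(5.70)^0.286 = 582 K; V₂ = 35.3 L.
ΔU = nCvΔT = 2.19×20.8×(582−354) = 10400 J.
Q = 0 for an adiabatic process, so W = −ΔU = -10400 J.
Net over both steps: W = -1380 J, Q = -1350 J, ΔU = 35.4 J.

582 K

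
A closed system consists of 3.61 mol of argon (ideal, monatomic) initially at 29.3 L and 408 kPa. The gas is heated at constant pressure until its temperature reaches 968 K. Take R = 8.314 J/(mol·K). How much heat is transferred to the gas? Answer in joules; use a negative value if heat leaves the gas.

42700 J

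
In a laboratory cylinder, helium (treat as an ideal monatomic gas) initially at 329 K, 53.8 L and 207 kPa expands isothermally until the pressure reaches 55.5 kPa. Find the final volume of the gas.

Isothermal: T stays 329 K; PV = const ⇒ V₂ = 201 L, P₂ = 55.5 kPa.

201 L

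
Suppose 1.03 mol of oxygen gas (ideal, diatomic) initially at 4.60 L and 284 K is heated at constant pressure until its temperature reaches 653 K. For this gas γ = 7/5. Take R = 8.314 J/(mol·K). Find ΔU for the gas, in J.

P₁ = nRT₁/V₁ = 1.03×8.314×284/4.60 = 529 kPa.
Isobaric: P stays 529 kPa; V/T = const ⇒ T₂ = 653 K, V₂ = 10.6 L.
For an ideal gas ΔU = nCvΔT with Cv = (5/2)R = 20.8 J/(mol·K).
ΔU = 1.03×20.8×(653−284) = 7900 J.

7900 J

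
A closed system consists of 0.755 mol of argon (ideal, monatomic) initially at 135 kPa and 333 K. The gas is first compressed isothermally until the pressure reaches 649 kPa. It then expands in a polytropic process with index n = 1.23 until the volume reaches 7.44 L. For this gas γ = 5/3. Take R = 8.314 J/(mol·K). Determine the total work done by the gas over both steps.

-1690 J

V₁ = nRT₁/P₁ = 0.755×8.314×333/135 = 15.5 L.
Step 1 — Isothermal: T stays 333 K; PV = const ⇒ V₂ = 3.22 L, P₂ = 649 kPa.
ΔU = 0 (ideal gas, T constant).
W = nRT ln(V₂/V₁) = 0.755×8.314×333×ln(0.208) = -3280 J.
Q = ΔU + W = -3280 J.
State after step 1: P = 649 kPa, V = 3.22 L, T = 333 K.
Step 2 — Polytropic n=1.23: T₂ = T₁(V₁/V₂)^(n−1) = 333×(0.433)^0.23 = 275 K; P₂ = P₁(V₁/V₂)^n = 232 kPa.
W = (P₁V₁−P₂V₂)/(n−1) = (649×3.22−232×7.44)/0.23 = 1590 J.
ΔU = nCvΔT = 0.755×12.5×(275−333) = -549 J.
Q = ΔU + W = 1040 J.
Net over both steps: W = -1690 J, Q = -2240 J, ΔU = -549 J.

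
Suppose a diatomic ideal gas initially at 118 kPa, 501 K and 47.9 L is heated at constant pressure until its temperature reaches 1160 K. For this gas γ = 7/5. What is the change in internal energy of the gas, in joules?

18600 J

n = P₁V₁/(RT₁) = 118×47.9/(8.314×501) = 1.36 mol.
Isobaric: P stays 118 kPa; V/T = const ⇒ T₂ = 1160 K, V₂ = 111 L.
For an ideal gas ΔU = nCvΔT with Cv = (5/2)R = 20.8 J/(mol·K).
ΔU = 1.36×20.8×(1160−501) = 18600 J.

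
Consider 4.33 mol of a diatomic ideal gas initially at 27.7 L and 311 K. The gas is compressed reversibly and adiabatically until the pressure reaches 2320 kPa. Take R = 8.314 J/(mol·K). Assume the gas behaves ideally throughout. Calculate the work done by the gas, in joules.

-18100 J

P₁ = nRT₁/V₁ = 4.33×8.314×311/27.7 = 404 kPa.
Adiabatic: T₂/T₁ = (P₂/P₁)^((γ−1)/γ) ⇒ T₂ = 311×(5.74)^0.286 = 512 K; V₂ = 7.95 L.
ΔU = nCvΔT = 4.33×20.8×(512−311) = 18100 J.
Q = 0 for an adiabatic process, so W = −ΔU = -18100 J.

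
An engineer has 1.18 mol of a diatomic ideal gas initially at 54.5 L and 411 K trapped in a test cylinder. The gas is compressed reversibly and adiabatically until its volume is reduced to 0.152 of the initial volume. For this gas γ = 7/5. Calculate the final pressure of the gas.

1030 kPa

P₁ = nRT₁/V₁ = 1.18×8.314×411/54.5 = 74.0 kPa.
Adiabatic: TV^(γ−1) = const ⇒ T₂ = 411×(6.58)^0.400 = 873 K; PV^γ = const ⇒ P₂ = 1030 kPa.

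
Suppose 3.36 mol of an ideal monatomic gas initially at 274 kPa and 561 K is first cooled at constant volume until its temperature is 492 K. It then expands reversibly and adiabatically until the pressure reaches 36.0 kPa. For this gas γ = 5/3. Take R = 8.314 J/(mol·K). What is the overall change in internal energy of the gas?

V₁ = nRT₁/P₁ = 3.36×8.314×561/274 = 57.2 L.
Step 1 — Isochoric: V stays 57.2 L; P/T = const ⇒ T₂ = 492 K, P₂ = 240 kPa.
W = 0 (no volume change).
ΔU = nCvΔT = 3.36×12.5×(492−561) = -2890 J.
Q = ΔU = -2890 J.
State after step 1: P = 240 kPa, V = 57.2 L, T = 492 K.
Step 2 — Adiabatic: T₂/T₁ = (P₂/P₁)^((γ−1)/γ) ⇒ T₂ = 492×(0.150)^0.400 = 230 K; V₂ = 179 L.
ΔU = nCvΔT = 3.36×12.5×(230−492) = -11000 J.
Q = 0 for an adiabatic process, so W = −ΔU = 11000 J.
Net over both steps: W = 11000 J, Q = -2890 J, ΔU = -13900 J.

-13900 J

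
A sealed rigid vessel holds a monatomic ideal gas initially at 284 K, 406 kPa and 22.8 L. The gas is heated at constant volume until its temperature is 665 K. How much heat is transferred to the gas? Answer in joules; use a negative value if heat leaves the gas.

18600 J

n = P₁V₁/(RT₁) = 406×22.8/(8.314×284) = 3.92 mol.
Isochoric: V stays 22.8 L; P/T = const ⇒ T₂ = 665 K, P₂ = 951 kPa.
W = 0 (no volume change).
ΔU = nCvΔT = 3.92×12.5×(665−284) = 18600 J.
Q = ΔU = 18600 J.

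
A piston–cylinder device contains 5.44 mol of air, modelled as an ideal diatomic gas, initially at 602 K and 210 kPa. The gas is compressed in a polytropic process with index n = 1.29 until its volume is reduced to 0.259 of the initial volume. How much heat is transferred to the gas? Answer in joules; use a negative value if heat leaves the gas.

-12400 J

V₁ = nRT₁/P₁ = 5.44×8.314×602/210 = 130 L.
Polytropic n=1.29: T₂ = T₁(V₁/V₂)^(n−1) = 602×(3.86)^0.29 = 891 K; P₂ = P₁(V₁/V₂)^n = 1200 kPa.
W = (P₁V₁−P₂V₂)/(n−1) = (210×130−1200×33.6)/0.29 = -45000 J.
ΔU = nCvΔT = 5.44×20.8×(891−602) = 32600 J.
Q = ΔU + W = -12400 J.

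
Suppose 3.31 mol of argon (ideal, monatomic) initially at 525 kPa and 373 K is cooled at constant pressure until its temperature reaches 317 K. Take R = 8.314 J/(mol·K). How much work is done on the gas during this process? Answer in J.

V₁ = nRT₁/P₁ = 3.31×8.314×373/525 = 19.6 L.
Isobaric: P stays 525 kPa; V/T = const ⇒ T₂ = 317 K, V₂ = 16.6 L.
W = PΔV = 525×(16.6−19.6) kPa·L = -1540 J.
Work done on the gas = −W_by = 1540 J.

1540 J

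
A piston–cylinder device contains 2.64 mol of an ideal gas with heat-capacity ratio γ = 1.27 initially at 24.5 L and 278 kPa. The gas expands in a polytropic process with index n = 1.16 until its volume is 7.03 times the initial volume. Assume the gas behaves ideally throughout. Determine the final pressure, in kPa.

28.9 kPa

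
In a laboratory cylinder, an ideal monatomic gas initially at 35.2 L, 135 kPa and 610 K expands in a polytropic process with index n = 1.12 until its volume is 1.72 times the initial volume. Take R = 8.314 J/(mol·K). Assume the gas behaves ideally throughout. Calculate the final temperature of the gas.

Polytropic n=1.12: T₂ = T₁(V₁/V₂)^(n−1) = 610×(0.581)^0.12 = 572 K; P₂ = P₁(V₁/V₂)^n = 73.5 kPa.

572 K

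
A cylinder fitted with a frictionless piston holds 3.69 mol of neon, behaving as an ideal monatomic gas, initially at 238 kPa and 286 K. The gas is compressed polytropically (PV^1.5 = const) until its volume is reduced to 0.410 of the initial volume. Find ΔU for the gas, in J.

V₁ = nRT₁/P₁ = 3.69×8.314×286/238 = 36.9 L.
Polytropic n=1.5: T₂ = T₁(V₁/V₂)^(n−1) = 286×(2.44)^0.50 = 447 K; P₂ = P₁(V₁/V₂)^n = 907 kPa.
For an ideal gas ΔU = nCvΔT with Cv = (3/2)R = 12.5 J/(mol·K).
ΔU = 3.69×12.5×(447−286) = 7390 J.

7390 J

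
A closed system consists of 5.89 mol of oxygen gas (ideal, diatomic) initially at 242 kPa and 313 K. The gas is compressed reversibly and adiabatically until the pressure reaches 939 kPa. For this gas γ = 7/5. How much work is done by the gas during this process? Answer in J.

-18100 J

V₁ = nRT₁/P₁ = 5.89×8.314×313/242 = 63.3 L.
Adiabatic: T₂/T₁ = (P₂/P₁)^((γ−1)/γ) ⇒ T₂ = 313×(3.88)^0.286 = 461 K; V₂ = 24.0 L.
ΔU = nCvΔT = 5.89×20.8×(461−313) = 18100 J.
Q = 0 for an adiabatic process, so W = −ΔU = -18100 J.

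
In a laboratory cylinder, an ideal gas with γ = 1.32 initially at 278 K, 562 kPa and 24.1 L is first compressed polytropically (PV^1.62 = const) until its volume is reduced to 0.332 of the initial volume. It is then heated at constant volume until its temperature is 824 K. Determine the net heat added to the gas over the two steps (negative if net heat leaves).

61700 J

n = P₁V₁/(RT₁) = 562×24.1/(8.314×278) = 5.86 mol.
Step 1 — Polytropic n=1.62: T₂ = T₁(V₁/V₂)^(n−1) = 278×(3.01)^0.62 = 551 K; P₂ = P₁(V₁/V₂)^n = 3350 kPa.
W = (P₁V₁−P₂V₂)/(n−1) = (562×24.1−3350×8.00)/0.62 = -21400 J.
ΔU = nCvΔT = 5.86×26.0×(551−278) = 41500 J.
Q = ΔU + W = 20100 J.
State after step 1: P = 3350 kPa, V = 8.00 L, T = 551 K.
Step 2 — Isochoric: V stays 8.00 L; P/T = const ⇒ T₂ = 824 K, P₂ = 5020 kPa.
W = 0 (no volume change).
ΔU = nCvΔT = 5.86×26.0×(824−551) = 41600 J.
Q = ΔU = 41600 J.
Net over both steps: W = -21400 J, Q = 61700 J, ΔU = 83100 J.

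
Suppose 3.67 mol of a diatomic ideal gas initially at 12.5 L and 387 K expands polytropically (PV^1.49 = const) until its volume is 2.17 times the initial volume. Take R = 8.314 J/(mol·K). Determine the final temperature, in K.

P₁ = nRT₁/V₁ = 3.67×8.314×387/12.5 = 945 kPa.
Polytropic n=1.49: T₂ = T₁(V₁/V₂)^(n−1) = 387×(0.461)^0.49 = 265 K; P₂ = P₁(V₁/V₂)^n = 298 kPa.

265 K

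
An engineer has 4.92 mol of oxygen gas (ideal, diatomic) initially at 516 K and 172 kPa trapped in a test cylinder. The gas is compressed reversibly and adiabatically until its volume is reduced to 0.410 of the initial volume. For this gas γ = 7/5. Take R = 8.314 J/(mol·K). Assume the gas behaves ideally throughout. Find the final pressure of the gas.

V₁ = nRT₁/P₁ = 4.92×8.314×516/172 = 123 L.
Adiabatic: TV^(γ−1) = const ⇒ T₂ = 516×(2.44)^0.400 = 737 K; PV^γ = const ⇒ P₂ = 599 kPa.

599 kPa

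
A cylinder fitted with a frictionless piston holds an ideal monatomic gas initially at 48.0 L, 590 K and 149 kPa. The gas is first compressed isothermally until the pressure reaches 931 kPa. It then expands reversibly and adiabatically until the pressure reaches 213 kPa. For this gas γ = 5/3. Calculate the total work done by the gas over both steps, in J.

n = P₁V₁/(RT₁) = 149×48.0/(8.314×590) = 1.46 mol.
Step 1 — Isothermal: T stays 590 K; PV = const ⇒ V₂ = 7.68 L, P₂ = 931 kPa.
ΔU = 0 (ideal gas, T constant).
W = nRT ln(V₂/V₁) = 1.46×8.314×590×ln(0.160) = -13100 J.
Q = ΔU + W = -13100 J.
State after step 1: P = 931 kPa, V = 7.68 L, T = 590 K.
Step 2 — Adiabatic: T₂/T₁ = (P₂/P₁)^((γ−1)/γ) ⇒ T₂ = 590×(0.229)^0.400 = 327 K; V₂ = 18.6 L.
ΔU = nCvΔT = 1.46×12.5×(327−590) = -4780 J.
Q = 0 for an adiabatic process, so W = −ΔU = 4780 J.
Net over both steps: W = -8320 J, Q = -13100 J, ΔU = -4780 J.

-8320 J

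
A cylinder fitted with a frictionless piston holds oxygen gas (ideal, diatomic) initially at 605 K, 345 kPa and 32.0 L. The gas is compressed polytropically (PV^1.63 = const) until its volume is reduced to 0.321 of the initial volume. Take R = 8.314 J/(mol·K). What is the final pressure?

Polytropic n=1.63: T₂ = T₁(V₁/V₂)^(n−1) = 605×(3.12)^0.63 = 1240 K; P₂ = P₁(V₁/V₂)^n = 2200 kPa.

2200 kPa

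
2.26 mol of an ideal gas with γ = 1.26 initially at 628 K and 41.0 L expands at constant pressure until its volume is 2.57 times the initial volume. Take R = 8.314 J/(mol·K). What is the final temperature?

1610 K

P₁ = nRT₁/V₁ = 2.26×8.314×628/41.0 = 288 kPa.
Isobaric: P stays 288 kPa; V/T = const ⇒ T₂ = 1610 K, V₂ = 105 L.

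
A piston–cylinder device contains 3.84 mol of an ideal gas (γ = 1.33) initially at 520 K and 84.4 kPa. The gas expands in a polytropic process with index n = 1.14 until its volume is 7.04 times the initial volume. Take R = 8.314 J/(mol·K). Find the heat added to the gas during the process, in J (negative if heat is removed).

16300 J

V₁ = nRT₁/P₁ = 3.84×8.314×520/84.4 = 197 L.
Polytropic n=1.14: T₂ = T₁(V₁/V₂)^(n−1) = 520×(0.142)^0.14 = 396 K; P₂ = P₁(V₁/V₂)^n = 9.12 kPa.
W = (P₁V₁−P₂V₂)/(n−1) = (84.4×197−9.12×1380)/0.14 = 28400 J.
ΔU = nCvΔT = 3.84×25.2×(396−520) = -12000 J.
Q = ΔU + W = 16300 J.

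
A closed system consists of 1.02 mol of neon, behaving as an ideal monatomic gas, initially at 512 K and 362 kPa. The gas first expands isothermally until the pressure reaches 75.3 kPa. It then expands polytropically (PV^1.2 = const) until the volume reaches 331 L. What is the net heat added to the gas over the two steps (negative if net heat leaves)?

V₁ = nRT₁/P₁ = 1.02×8.314×512/362 = 12.0 L.
Step 1 — Isothermal: T stays 512 K; PV = const ⇒ V₂ = 57.7 L, P₂ = 75.3 kPa.
ΔU = 0 (ideal gas, T constant).
W = nRT ln(V₂/V₁) = 1.02×8.314×512×ln(4.81) = 6820 J.
Q = ΔU + W = 6820 J.
State after step 1: P = 75.3 kPa, V = 57.7 L, T = 512 K.
Step 2 — Polytropic n=1.2: T₂ = T₁(V₁/V₂)^(n−1) = 512×(0.174)^0.20 = 361 K; P₂ = P₁(V₁/V₂)^n = 9.25 kPa.
W = (P₁V₁−P₂V₂)/(n−1) = (75.3×57.7−9.25×331)/0.20 = 6400 J.
ΔU = nCvΔT = 1.02×12.5×(361−512) = -1920 J.
Q = ΔU + W = 4480 J.
Net over both steps: W = 13200 J, Q = 11300 J, ΔU = -1920 J.

11300 J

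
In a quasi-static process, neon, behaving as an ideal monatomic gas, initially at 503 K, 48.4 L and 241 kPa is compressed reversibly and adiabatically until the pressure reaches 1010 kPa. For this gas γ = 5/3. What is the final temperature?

892 K

Adiabatic: T₂/T₁ = (P₂/P₁)^((γ−1)/γ) ⇒ T₂ = 503×(4.19)^0.400 = 892 K; V₂ = 20.5 L.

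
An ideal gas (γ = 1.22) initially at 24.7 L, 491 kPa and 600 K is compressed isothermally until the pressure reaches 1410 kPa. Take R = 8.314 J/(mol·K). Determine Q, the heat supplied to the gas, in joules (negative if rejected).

-12800 J

n = P₁V₁/(RT₁) = 491×24.7/(8.314×600) = 2.43 mol.
Isothermal: T stays 600 K; PV = const ⇒ V₂ = 8.60 L, P₂ = 1410 kPa.
ΔU = 0 (ideal gas, T constant).
W = nRT ln(V₂/V₁) = 2.43×8.314×600×ln(0.348) = -12800 J.
Q = ΔU + W = -12800 J.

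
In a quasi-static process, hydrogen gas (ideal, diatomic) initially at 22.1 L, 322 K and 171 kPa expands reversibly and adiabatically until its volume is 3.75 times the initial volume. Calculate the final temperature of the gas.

190 K

Adiabatic: TV^(γ−1) = const ⇒ T₂ = 322×(0.267)^0.400 = 190 K; PV^γ = const ⇒ P₂ = 26.9 kPa.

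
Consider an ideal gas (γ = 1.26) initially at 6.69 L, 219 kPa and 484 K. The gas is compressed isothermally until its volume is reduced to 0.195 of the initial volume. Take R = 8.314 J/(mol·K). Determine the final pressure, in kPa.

1120 kPa

Isothermal: T stays 484 K; PV = const ⇒ V₂ = 1.30 L, P₂ = 1120 kPa.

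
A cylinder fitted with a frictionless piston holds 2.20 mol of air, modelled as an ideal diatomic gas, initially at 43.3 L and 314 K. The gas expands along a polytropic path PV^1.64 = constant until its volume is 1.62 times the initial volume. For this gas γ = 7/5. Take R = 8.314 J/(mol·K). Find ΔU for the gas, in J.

-3810 J

P₁ = nRT₁/V₁ = 2.20×8.314×314/43.3 = 133 kPa.
Polytropic n=1.64: T₂ = T₁(V₁/V₂)^(n−1) = 314×(0.617)^0.64 = 231 K; P₂ = P₁(V₁/V₂)^n = 60.1 kPa.
For an ideal gas ΔU = nCvΔT with Cv = (5/2)R = 20.8 J/(mol·K).
ΔU = 2.20×20.8×(231−314) = -3810 J.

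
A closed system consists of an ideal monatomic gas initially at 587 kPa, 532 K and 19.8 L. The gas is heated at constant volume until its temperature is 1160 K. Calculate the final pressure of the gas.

1280 kPa

Isochoric: V stays 19.8 L; P/T = const ⇒ T₂ = 1160 K, P₂ = 1280 kPa.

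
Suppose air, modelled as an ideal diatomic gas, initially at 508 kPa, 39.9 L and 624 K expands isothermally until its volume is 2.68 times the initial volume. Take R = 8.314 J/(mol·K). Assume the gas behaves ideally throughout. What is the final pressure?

Isothermal: T stays 624 K; PV = const ⇒ V₂ = 107 L, P₂ = 190 kPa.

190 kPa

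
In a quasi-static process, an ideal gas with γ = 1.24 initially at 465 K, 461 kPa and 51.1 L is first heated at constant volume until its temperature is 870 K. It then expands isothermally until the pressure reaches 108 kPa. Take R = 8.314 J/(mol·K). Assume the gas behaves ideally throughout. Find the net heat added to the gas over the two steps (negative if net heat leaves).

n = P₁V₁/(RT₁) = 461×51.1/(8.314×465) = 6.09 mol.
Step 1 — Isochoric: V stays 51.1 L; P/T = const ⇒ T₂ = 870 K, P₂ = 863 kPa.
W = 0 (no volume change).
ΔU = nCvΔT = 6.09×34.6×(870−465) = 85500 J.
Q = ΔU = 85500 J.
State after step 1: P = 863 kPa, V = 51.1 L, T = 870 K.
Step 2 — Isothermal: T stays 870 K; PV = const ⇒ V₂ = 408 L, P₂ = 108 kPa.
ΔU = 0 (ideal gas, T constant).
W = nRT ln(V₂/V₁) = 6.09×8.314×870×ln(7.99) = 91600 J.
Q = ΔU + W = 91600 J.
Net over both steps: W = 91600 J, Q = 177000 J, ΔU = 85500 J.

177000 J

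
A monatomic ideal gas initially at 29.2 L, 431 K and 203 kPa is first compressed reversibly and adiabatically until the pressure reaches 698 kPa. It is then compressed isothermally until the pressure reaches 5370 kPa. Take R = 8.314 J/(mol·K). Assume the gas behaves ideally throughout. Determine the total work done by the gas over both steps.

-25500 J

n = P₁V₁/(RT₁) = 203×29.2/(8.314×431) = 1.65 mol.
Step 1 — Adiabatic: T₂/T₁ = (P₂/P₁)^((γ−1)/γ) ⇒ T₂ = 431×(3.44)^0.400 = 706 K; V₂ = 13.9 L.
ΔU = nCvΔT = 1.65×12.5×(706−431) = 5680 J.
Q = 0 for an adiabatic process, so W = −ΔU = -5680 J.
State after step 1: P = 698 kPa, V = 13.9 L, T = 706 K.
Step 2 — Isothermal: T stays 706 K; PV = const ⇒ V₂ = 1.81 L, P₂ = 5370 kPa.
ΔU = 0 (ideal gas, T constant).
W = nRT ln(V₂/V₁) = 1.65×8.314×706×ln(0.130) = -19800 J.
Q = ΔU + W = -19800 J.
Net over both steps: W = -25500 J, Q = -19800 J, ΔU = 5680 J.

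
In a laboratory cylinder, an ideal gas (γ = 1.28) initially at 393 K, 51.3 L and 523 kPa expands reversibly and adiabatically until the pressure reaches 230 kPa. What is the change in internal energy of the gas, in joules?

-15800 J

n = P₁V₁/(RT₁) = 523×51.3/(8.314×393) = 8.21 mol.
Adiabatic: T₂/T₁ = (P₂/P₁)^((γ−1)/γ) ⇒ T₂ = 393×(0.440)^0.219 = 328 K; V₂ = 97.5 L.
For an ideal gas ΔU = nCvΔT with Cv = R/(γ−1) = 29.7 J/(mol·K).
ΔU = 8.21×29.7×(328−393) = -15800 J.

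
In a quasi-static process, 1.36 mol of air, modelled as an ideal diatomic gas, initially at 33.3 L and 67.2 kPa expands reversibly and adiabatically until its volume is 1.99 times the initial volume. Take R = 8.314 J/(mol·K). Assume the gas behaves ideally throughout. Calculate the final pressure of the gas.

T₁ = P₁V₁/(nR) = 67.2×33.3/(1.36×8.314) = 198 K.
Adiabatic: TV^(γ−1) = const ⇒ T₂ = 198×(0.503)^0.400 = 150 K; PV^γ = const ⇒ P₂ = 25.6 kPa.

25.6 kPa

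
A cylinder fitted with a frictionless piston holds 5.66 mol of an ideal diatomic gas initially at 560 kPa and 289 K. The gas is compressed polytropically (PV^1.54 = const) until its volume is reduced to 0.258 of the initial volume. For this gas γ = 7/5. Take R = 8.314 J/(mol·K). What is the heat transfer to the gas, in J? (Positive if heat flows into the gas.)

V₁ = nRT₁/P₁ = 5.66×8.314×289/560 = 24.3 L.
Polytropic n=1.54: T₂ = T₁(V₁/V₂)^(n−1) = 289×(3.88)^0.54 = 601 K; P₂ = P₁(V₁/V₂)^n = 4510 kPa.
W = (P₁V₁−P₂V₂)/(n−1) = (560×24.3−4510×6.27)/0.54 = -27200 J.
ΔU = nCvΔT = 5.66×20.8×(601−289) = 36700 J.
Q = ΔU + W = 9510 J.

9510 J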